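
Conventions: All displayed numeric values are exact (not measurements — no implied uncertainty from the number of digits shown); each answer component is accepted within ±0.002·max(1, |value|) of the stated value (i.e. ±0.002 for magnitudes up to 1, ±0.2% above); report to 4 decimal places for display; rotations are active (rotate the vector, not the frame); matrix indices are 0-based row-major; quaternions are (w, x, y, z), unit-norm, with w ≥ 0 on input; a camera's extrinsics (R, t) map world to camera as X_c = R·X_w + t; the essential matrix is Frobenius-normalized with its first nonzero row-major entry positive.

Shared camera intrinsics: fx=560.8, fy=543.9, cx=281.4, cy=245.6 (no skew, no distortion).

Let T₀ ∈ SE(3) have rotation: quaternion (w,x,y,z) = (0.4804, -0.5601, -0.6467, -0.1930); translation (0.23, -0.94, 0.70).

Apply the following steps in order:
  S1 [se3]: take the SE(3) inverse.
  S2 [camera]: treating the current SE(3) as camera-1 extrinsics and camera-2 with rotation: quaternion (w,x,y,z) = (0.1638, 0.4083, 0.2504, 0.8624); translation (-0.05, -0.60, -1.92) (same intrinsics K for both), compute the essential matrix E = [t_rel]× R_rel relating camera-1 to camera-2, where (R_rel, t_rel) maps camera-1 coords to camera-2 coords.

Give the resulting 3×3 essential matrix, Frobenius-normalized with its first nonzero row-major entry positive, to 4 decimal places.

matrix = [0.0389 0.1741 -0.6675; -0.4984 0.4540 0.1278; -0.1184 0.1549 -0.1171]

after S1 (invert_se3): R=[0.0890 0.5390 0.8376; 0.9099 0.2981 -0.2885; -0.4052 0.7878 -0.4639], t=(-0.1001, 0.2729, 1.1585)
after S2 (essential): [0.0389 0.1741 -0.6675; -0.4984 0.4540 0.1278; -0.1184 0.1549 -0.1171]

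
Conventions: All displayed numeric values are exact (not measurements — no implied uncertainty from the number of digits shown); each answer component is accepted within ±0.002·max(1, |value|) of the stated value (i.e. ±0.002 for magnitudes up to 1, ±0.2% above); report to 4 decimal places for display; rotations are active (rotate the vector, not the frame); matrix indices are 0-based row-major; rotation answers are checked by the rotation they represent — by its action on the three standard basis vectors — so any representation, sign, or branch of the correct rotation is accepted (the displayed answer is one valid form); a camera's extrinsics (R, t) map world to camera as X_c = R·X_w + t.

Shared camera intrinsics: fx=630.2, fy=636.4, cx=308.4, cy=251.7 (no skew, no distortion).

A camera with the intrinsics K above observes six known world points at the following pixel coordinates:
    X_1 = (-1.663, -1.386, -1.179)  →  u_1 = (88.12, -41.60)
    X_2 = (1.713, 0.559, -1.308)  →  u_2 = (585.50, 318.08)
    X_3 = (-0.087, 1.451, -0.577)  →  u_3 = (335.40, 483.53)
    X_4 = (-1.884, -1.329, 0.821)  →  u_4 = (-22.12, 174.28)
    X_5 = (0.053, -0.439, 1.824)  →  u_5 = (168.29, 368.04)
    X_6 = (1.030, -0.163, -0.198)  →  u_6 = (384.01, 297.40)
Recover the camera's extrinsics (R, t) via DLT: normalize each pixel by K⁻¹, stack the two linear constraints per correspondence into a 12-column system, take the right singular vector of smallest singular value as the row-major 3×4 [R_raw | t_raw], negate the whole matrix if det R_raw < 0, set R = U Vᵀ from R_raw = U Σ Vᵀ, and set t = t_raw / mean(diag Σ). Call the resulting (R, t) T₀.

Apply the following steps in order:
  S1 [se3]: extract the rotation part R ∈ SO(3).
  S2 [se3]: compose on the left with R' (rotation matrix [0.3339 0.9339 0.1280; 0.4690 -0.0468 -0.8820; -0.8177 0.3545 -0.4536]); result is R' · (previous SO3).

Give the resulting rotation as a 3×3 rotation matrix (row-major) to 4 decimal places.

rotation (matrix) = ((0.5379, 0.7222, 0.4348), (-0.0744, 0.5544, -0.8289), (-0.8397, 0.4136, 0.3520))

source (pnp_recover): camera pose = R=[0.8313 0.1630 -0.5314; 0.2082 0.7951 0.5696; 0.5153 -0.5841 0.6271], t=(-0.3300, 0.3900, 4.5400)
after S1 (rot_of_se3): [0.8313 0.1630 -0.5314; 0.2082 0.7951 0.5696; 0.5153 -0.5841 0.6271]
after S2 (compose_so3): [0.5379 0.7222 0.4348; -0.0744 0.5544 -0.8289; -0.8397 0.4136 0.3520]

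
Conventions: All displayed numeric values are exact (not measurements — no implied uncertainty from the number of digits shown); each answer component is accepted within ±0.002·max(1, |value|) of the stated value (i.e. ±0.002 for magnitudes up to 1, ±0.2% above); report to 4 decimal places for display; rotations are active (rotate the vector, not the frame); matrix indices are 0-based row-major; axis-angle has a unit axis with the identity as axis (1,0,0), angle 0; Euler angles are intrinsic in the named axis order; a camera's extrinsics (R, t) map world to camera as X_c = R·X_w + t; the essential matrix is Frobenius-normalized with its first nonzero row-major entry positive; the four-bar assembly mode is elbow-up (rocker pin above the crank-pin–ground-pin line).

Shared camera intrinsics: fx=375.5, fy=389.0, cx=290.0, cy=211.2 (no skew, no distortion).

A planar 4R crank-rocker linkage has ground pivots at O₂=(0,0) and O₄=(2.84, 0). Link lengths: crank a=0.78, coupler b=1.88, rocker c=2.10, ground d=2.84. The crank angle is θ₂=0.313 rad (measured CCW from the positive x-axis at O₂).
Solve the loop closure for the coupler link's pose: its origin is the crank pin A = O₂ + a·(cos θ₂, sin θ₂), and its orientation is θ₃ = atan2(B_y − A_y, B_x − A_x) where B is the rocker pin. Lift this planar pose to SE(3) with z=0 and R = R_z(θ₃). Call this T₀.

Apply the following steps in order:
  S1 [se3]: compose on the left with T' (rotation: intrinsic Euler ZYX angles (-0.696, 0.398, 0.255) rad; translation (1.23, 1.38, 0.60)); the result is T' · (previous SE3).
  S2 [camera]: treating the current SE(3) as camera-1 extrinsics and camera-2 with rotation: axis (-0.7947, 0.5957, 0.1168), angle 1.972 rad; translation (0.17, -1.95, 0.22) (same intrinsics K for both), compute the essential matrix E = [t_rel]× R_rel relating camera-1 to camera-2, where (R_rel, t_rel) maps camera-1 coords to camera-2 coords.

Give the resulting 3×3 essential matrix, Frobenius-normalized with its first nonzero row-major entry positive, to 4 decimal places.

matrix = [0.4481 0.4130 -0.3432; 0.3804 -0.5252 -0.0510; 0.2371 -0.1595 -0.0778]

source (fourbar_fk): coupler pose = R=[0.5499 -0.8352 0.0000; 0.8352 0.5499 0.0000; 0.0000 0.0000 1.0000], t=(0.7421, 0.2402, 0.0000)
after S1 (compose_se3): R=[0.9699 -0.2085 0.1261; 0.2429 0.8675 -0.4340; -0.0189 0.4516 0.8920], t=(1.9220, 1.1047, 0.3682)
after S2 (essential): [0.4481 0.4130 -0.3432; 0.3804 -0.5252 -0.0510; 0.2371 -0.1595 -0.0778]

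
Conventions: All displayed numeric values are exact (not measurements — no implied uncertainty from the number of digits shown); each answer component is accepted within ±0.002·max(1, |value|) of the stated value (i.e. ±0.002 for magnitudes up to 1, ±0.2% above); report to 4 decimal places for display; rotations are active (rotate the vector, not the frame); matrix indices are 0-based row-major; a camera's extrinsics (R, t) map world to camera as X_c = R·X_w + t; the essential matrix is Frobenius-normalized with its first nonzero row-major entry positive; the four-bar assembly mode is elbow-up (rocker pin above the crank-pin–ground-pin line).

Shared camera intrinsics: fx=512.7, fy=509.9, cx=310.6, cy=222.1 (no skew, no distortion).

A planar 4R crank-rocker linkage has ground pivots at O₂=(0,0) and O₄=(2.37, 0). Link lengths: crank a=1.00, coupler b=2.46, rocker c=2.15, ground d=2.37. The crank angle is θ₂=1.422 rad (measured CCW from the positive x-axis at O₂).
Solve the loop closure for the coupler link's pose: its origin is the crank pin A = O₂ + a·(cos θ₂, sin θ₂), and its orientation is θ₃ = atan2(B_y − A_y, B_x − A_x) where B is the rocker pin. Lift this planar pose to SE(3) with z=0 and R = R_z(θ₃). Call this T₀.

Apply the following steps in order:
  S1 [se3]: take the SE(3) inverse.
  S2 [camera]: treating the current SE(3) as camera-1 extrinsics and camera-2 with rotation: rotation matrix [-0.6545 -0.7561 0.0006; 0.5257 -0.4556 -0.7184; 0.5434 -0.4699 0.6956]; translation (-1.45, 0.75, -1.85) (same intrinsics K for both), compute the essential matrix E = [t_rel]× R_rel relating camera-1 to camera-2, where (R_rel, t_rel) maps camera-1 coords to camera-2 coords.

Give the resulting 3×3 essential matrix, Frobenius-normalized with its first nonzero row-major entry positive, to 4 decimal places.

matrix = [0.1431 -0.3738 -0.2944; 0.5870 -0.1621 0.3497; -0.0478 0.3565 0.3614]

source (fourbar_fk): coupler pose = R=[0.8818 -0.4717 0.0000; 0.4717 0.8818 0.0000; 0.0000 0.0000 1.0000], t=(0.1482, 0.9890, 0.0000)
after S1 (invert_se3): R=[0.8818 0.4717 0.0000; -0.4717 0.8818 0.0000; 0.0000 0.0000 1.0000], t=(-0.5972, -0.8021, 0.0000)
after S2 (essential): [0.1431 -0.3738 -0.2944; 0.5870 -0.1621 0.3497; -0.0478 0.3565 0.3614]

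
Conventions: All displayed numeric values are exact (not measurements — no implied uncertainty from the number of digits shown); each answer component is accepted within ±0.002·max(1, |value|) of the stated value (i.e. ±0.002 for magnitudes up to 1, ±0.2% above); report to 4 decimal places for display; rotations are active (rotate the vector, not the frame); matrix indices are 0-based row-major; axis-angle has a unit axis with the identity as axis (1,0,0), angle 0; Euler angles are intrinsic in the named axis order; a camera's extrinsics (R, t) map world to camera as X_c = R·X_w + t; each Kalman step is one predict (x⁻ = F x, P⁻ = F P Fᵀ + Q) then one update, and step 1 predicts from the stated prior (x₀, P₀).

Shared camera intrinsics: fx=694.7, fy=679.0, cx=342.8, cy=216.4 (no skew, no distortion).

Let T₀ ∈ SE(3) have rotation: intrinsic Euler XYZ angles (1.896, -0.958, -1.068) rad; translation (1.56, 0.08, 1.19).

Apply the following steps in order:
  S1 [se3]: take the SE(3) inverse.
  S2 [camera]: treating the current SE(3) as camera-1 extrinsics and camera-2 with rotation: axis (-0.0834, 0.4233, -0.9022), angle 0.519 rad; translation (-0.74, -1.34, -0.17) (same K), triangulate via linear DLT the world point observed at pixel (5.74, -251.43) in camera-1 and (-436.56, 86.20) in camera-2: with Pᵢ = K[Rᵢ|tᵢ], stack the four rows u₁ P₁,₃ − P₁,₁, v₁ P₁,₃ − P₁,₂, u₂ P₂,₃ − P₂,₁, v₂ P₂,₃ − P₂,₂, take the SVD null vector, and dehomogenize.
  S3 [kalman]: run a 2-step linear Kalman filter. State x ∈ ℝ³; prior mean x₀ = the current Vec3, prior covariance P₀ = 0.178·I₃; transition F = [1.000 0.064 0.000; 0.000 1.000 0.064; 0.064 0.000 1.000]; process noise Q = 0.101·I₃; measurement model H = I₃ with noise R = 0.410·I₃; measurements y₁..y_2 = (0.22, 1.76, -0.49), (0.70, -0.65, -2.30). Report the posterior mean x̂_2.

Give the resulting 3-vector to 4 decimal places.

after S1 (invert_se3): R=[0.2772 -0.0936 -0.9563; 0.5040 -0.8332 0.2276; -0.8180 -0.5450 -0.1838], t=(0.7131, -0.9904, 1.5384)
after S2 (triangulate): (-1.7689, 0.2707, 1.5060)
after S3 (kf_track): (-0.3253, 0.3161, -0.5453)

result = (-0.3253, 0.3161, -0.5453)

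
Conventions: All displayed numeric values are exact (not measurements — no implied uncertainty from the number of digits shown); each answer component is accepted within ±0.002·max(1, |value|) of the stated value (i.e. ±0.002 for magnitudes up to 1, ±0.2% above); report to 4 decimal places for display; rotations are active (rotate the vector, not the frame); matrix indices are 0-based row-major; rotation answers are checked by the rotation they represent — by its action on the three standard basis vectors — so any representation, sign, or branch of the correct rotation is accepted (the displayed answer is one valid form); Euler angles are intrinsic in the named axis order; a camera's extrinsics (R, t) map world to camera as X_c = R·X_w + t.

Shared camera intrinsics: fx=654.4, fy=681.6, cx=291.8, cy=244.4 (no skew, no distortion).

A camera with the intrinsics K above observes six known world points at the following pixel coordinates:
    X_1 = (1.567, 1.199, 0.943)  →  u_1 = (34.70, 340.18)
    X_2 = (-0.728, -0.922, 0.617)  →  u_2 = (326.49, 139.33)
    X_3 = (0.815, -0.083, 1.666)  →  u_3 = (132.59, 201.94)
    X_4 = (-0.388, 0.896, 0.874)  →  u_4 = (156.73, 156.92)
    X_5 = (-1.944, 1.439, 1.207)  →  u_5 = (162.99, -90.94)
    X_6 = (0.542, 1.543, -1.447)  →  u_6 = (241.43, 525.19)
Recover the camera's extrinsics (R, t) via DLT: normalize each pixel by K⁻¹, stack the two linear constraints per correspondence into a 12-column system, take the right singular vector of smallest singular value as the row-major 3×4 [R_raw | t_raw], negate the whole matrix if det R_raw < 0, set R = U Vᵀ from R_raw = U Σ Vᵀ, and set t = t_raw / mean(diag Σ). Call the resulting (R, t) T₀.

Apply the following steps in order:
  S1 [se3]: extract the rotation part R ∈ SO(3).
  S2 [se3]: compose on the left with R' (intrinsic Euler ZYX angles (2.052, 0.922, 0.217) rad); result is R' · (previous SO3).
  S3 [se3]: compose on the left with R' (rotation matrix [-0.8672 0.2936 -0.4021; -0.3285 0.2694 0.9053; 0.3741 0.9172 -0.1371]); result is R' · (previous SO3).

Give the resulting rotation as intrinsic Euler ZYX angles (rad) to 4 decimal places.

source (pnp_recover): camera pose = R=[-0.4994 -0.5581 -0.6627; 0.7346 0.1327 -0.6654; 0.4593 -0.8191 0.3437], t=(-0.1400, 0.1099, 5.5799)
after S1 (rot_of_se3): [-0.4994 -0.5581 -0.6627; 0.7346 0.1327 -0.6654; 0.4593 -0.8191 0.3437]
after S2 (compose_so3): [-0.6324 0.1693 0.7559; -0.1252 -0.9853 0.1160; 0.7645 -0.0213 0.6443]
after S3 (compose_so3): [0.2043 -0.4276 -0.8806; 0.8661 -0.3403 0.3661; -0.4562 -0.8375 0.3008]

rotation (euler_zyx) = (1.3392, 0.4738, -1.2259)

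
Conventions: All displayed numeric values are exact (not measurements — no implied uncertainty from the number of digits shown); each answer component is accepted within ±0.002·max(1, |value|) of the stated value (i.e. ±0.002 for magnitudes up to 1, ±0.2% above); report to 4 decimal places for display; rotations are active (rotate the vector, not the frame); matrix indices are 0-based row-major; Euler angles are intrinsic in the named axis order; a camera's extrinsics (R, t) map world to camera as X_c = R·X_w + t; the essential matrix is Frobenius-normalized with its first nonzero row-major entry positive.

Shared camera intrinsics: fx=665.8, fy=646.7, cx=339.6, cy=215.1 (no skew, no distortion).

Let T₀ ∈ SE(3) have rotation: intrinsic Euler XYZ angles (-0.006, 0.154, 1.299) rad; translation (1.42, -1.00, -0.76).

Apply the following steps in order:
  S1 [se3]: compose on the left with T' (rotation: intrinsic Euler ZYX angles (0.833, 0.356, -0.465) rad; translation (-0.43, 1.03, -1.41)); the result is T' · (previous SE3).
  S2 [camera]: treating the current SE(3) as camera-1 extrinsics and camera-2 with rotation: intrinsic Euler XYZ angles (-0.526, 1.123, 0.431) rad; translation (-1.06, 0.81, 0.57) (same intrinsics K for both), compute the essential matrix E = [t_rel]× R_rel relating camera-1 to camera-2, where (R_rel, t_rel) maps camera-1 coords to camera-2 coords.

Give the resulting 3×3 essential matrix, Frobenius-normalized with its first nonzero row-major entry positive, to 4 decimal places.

after S1 (compose_se3): R=[-0.5652 -0.8245 -0.0286; 0.6266 -0.4516 0.6351; -0.5366 0.3410 0.7719], t=(1.3247, 1.1248, -2.1213)
after S2 (essential): [0.6102 -0.0707 0.2933; 0.0882 0.2159 0.2675; 0.2102 -0.4871 -0.3596]

matrix = [0.6102 -0.0707 0.2933; 0.0882 0.2159 0.2675; 0.2102 -0.4871 -0.3596]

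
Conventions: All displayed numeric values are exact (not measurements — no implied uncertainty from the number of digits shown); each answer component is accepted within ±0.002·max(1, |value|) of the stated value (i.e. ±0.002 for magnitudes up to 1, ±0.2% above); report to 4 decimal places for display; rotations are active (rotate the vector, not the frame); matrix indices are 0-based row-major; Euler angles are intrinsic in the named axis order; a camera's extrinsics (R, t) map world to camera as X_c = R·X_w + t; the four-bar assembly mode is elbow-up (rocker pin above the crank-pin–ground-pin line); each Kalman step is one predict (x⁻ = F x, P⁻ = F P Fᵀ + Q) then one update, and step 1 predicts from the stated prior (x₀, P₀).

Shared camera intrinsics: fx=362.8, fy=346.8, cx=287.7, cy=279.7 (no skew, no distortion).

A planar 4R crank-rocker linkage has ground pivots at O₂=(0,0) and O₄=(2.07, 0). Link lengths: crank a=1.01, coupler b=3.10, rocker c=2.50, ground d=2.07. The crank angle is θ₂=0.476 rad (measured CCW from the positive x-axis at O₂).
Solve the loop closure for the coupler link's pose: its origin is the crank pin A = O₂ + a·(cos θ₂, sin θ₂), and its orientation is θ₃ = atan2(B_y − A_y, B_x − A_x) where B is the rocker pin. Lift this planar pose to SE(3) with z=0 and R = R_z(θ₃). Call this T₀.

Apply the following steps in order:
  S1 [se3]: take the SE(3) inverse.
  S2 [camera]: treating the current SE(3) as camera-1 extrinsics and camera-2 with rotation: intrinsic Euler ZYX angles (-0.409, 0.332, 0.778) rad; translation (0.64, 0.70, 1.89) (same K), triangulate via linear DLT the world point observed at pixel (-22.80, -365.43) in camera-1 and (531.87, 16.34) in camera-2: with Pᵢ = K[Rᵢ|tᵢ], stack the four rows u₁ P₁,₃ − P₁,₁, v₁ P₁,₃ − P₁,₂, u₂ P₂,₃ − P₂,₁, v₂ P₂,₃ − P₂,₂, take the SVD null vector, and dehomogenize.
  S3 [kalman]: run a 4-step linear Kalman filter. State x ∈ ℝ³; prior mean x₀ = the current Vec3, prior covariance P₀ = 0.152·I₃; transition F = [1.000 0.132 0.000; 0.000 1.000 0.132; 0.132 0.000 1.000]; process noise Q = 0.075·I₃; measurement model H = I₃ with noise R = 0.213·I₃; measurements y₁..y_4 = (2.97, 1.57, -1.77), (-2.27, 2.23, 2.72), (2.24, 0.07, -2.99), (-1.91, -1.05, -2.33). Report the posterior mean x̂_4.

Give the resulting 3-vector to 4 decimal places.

result = (-0.3298, -0.2728, -1.4670)

source (fourbar_fk): coupler pose = R=[0.8732 -0.4873 0.0000; 0.4873 0.8732 0.0000; 0.0000 0.0000 1.0000], t=(0.8977, 0.4628, 0.0000)
after S1 (invert_se3): R=[0.8732 0.4873 0.0000; -0.4873 0.8732 0.0000; 0.0000 0.0000 1.0000], t=(-1.0094, 0.0333, 0.0000)
after S2 (triangulate): (1.0294, -1.2259, 0.8272)
after S3 (kf_track): (-0.3298, -0.2728, -1.4670)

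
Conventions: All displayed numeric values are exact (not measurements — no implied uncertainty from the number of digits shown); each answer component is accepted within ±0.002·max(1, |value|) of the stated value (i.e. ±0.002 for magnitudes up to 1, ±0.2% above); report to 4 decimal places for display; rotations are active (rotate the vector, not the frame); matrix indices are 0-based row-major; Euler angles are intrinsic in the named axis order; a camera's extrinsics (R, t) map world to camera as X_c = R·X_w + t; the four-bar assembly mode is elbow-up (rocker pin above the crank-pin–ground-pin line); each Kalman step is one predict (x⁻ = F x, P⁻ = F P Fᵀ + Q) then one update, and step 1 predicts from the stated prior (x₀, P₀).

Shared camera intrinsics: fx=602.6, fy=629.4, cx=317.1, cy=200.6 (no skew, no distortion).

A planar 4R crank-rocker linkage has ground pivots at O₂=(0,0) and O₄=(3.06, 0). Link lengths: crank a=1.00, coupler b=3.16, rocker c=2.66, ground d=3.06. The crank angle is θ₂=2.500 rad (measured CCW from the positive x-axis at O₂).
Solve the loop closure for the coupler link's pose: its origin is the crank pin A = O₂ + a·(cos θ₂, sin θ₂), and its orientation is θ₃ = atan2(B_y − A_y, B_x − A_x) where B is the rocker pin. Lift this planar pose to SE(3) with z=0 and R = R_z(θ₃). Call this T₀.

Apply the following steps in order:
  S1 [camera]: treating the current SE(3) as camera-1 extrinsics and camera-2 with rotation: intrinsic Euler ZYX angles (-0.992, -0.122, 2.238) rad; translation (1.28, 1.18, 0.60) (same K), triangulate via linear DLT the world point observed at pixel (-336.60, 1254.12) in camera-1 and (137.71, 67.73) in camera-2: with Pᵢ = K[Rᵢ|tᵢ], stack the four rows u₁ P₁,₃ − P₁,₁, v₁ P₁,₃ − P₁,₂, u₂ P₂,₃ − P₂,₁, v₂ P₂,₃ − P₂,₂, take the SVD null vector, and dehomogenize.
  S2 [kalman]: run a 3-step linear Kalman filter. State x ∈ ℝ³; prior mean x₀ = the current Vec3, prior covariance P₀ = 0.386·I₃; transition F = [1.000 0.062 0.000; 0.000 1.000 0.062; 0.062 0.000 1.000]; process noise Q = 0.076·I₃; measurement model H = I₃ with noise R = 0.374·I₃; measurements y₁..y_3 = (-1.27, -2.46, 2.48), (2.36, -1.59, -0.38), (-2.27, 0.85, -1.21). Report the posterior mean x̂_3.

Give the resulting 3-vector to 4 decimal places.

result = (-0.5285, -0.2741, 0.1061)

source (fourbar_fk): coupler pose = R=[0.8311 -0.5562 0.0000; 0.5562 0.8311 0.0000; 0.0000 0.0000 1.0000], t=(-0.8011, 0.5985, 0.0000)
after S1 (triangulate): (0.3727, 1.7547, 1.3526)
after S2 (kf_track): (-0.5285, -0.2741, 0.1061)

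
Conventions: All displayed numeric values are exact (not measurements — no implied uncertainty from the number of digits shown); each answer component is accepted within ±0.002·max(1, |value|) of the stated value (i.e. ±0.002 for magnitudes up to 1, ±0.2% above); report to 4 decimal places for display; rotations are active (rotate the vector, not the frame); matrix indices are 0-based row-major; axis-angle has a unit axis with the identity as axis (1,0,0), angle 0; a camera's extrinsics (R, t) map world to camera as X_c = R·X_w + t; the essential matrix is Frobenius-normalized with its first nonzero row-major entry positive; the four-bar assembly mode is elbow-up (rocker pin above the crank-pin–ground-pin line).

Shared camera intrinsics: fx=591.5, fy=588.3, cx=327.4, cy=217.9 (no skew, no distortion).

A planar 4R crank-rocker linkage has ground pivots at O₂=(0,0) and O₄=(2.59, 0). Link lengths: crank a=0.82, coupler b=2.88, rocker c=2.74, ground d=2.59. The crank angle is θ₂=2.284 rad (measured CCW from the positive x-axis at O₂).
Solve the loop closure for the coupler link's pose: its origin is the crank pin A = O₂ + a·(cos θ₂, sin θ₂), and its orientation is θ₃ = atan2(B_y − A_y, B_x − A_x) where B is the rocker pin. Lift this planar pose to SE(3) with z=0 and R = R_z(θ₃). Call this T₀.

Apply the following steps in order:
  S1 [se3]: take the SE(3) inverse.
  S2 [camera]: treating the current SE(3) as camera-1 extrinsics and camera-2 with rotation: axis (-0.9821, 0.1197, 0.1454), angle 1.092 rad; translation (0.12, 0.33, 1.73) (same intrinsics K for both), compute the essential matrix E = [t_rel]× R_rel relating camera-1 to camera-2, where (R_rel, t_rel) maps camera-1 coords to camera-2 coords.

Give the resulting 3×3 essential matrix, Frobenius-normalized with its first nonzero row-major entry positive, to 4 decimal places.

source (fourbar_fk): coupler pose = R=[0.7410 -0.6715 0.0000; 0.6715 0.7410 0.0000; 0.0000 0.0000 1.0000], t=(-0.5365, 0.6201, 0.0000)
after S1 (invert_se3): R=[0.7410 0.6715 0.0000; -0.6715 0.7410 0.0000; 0.0000 0.0000 1.0000], t=(-0.0189, -0.8198, 0.0000)
after S2 (essential): [0.4148 0.3241 0.4032; -0.1856 0.6107 -0.1336; 0.2525 -0.1446 0.2243]

matrix = [0.4148 0.3241 0.4032; -0.1856 0.6107 -0.1336; 0.2525 -0.1446 0.2243]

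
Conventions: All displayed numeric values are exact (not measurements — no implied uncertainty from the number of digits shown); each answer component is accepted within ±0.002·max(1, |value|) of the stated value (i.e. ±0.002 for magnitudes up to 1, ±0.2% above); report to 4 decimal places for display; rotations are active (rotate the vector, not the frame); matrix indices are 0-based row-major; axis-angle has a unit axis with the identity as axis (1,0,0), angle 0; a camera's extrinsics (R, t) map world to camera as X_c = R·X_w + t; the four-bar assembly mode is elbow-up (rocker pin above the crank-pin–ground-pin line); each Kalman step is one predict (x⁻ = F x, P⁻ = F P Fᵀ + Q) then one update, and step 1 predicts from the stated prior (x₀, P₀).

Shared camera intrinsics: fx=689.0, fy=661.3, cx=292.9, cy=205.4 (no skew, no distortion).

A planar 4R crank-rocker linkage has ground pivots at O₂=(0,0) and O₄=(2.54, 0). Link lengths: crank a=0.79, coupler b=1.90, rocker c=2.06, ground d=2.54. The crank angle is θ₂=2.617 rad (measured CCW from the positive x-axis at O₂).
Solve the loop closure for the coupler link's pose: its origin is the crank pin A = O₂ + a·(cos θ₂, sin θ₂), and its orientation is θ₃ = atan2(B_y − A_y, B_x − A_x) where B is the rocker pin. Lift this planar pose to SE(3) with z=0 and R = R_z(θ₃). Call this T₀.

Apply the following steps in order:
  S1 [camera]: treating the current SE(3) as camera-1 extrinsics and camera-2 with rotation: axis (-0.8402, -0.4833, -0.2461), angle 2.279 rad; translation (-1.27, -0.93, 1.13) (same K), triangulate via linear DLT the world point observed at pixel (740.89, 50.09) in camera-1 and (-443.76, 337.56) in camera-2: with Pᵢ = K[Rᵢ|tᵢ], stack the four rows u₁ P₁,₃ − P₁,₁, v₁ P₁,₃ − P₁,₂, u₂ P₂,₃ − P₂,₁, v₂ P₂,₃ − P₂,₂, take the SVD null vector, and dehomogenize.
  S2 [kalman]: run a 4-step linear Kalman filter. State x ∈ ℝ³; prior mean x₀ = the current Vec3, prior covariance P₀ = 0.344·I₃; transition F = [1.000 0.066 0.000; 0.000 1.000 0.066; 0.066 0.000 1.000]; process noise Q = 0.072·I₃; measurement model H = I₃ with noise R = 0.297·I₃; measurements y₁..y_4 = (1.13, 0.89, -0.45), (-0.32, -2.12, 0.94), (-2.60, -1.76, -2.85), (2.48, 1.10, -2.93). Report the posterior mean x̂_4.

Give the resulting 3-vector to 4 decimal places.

result = (0.3563, -0.3894, -1.6731)

source (fourbar_fk): coupler pose = R=[0.8699 -0.4931 0.0000; 0.4931 0.8699 0.0000; 0.0000 0.0000 1.0000], t=(-0.6838, 0.3957, 0.0000)
after S1 (triangulate): (0.7392, -1.0776, 0.7547)
after S2 (kf_track): (0.3563, -0.3894, -1.6731)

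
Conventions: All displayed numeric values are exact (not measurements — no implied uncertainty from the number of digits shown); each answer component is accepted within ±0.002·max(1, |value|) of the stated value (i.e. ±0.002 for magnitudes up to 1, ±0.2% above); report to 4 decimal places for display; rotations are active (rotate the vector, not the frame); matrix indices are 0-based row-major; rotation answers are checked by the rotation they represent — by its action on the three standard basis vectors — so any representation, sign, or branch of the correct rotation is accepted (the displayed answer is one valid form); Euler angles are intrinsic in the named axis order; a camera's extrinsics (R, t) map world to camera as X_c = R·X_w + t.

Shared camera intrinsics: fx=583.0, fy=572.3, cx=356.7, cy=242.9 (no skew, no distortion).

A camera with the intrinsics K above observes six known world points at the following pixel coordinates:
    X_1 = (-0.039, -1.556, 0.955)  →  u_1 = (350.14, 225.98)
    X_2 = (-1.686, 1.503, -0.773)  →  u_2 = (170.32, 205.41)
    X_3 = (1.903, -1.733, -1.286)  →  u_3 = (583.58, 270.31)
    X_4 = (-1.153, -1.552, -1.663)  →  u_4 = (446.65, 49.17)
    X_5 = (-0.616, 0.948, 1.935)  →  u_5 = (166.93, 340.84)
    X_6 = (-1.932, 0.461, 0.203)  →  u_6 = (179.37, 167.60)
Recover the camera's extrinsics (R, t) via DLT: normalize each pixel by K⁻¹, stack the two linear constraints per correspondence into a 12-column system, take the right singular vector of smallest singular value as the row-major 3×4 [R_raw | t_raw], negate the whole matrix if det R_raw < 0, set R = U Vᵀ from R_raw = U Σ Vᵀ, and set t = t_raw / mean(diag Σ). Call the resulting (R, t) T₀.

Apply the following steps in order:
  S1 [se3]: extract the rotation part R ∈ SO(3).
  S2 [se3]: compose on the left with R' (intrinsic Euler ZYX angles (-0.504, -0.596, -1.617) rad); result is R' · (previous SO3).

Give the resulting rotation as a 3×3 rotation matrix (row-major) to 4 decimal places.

source (pnp_recover): camera pose = R=[0.6350 -0.4258 -0.6446; 0.7386 0.5793 0.3448; 0.2266 -0.6950 0.6823], t=(-0.1101, 0.3700, 6.0902)
after S1 (rot_of_se3): [0.6350 -0.4258 -0.6446; 0.7386 0.5793 0.3448; 0.2266 -0.6950 0.6823]
after S2 (compose_so3): [0.9208 -0.3881 0.0391; -0.2882 -0.6094 0.7386; -0.2628 -0.6914 -0.6730]

rotation (matrix) = ((0.9208, -0.3881, 0.0391), (-0.2882, -0.6094, 0.7386), (-0.2628, -0.6914, -0.6730))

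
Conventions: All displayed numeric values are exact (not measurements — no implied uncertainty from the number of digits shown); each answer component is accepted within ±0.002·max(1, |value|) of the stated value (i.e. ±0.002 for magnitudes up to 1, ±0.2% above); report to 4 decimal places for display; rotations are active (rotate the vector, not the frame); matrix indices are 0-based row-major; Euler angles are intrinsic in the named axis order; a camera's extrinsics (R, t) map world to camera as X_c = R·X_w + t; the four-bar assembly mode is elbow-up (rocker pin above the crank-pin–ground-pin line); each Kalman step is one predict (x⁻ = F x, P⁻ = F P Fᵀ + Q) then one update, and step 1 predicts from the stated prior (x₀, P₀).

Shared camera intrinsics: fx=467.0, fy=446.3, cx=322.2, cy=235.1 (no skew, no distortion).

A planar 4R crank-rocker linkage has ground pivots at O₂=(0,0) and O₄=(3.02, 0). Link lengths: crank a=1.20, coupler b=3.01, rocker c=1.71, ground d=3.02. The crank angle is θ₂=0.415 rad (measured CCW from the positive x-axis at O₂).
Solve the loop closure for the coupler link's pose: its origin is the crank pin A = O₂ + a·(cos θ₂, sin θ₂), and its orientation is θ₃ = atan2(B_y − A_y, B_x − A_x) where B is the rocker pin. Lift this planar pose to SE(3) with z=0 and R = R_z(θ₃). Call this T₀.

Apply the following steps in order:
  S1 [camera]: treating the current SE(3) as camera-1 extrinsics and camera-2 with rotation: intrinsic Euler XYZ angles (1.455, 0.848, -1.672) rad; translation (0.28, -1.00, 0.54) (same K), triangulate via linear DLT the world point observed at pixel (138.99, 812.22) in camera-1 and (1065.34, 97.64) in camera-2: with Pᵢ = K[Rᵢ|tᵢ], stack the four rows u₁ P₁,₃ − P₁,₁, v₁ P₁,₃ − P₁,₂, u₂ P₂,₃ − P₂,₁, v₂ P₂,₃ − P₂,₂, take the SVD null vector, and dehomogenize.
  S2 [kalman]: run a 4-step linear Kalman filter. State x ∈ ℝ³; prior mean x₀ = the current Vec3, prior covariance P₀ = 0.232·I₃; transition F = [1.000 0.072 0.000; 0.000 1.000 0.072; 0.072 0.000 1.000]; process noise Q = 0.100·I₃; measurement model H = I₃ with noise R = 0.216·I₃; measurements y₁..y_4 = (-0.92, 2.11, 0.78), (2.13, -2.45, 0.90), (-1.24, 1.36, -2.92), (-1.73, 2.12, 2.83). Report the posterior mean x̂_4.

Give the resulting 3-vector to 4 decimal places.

source (fourbar_fk): coupler pose = R=[0.9491 -0.3149 0.0000; 0.3149 0.9491 0.0000; 0.0000 0.0000 1.0000], t=(1.0981, 0.4838, 0.0000)
after S1 (triangulate): (-1.1509, 1.5798, 1.2534)
after S2 (kf_track): (-0.9266, 1.2878, 0.8727)

result = (-0.9266, 1.2878, 0.8727)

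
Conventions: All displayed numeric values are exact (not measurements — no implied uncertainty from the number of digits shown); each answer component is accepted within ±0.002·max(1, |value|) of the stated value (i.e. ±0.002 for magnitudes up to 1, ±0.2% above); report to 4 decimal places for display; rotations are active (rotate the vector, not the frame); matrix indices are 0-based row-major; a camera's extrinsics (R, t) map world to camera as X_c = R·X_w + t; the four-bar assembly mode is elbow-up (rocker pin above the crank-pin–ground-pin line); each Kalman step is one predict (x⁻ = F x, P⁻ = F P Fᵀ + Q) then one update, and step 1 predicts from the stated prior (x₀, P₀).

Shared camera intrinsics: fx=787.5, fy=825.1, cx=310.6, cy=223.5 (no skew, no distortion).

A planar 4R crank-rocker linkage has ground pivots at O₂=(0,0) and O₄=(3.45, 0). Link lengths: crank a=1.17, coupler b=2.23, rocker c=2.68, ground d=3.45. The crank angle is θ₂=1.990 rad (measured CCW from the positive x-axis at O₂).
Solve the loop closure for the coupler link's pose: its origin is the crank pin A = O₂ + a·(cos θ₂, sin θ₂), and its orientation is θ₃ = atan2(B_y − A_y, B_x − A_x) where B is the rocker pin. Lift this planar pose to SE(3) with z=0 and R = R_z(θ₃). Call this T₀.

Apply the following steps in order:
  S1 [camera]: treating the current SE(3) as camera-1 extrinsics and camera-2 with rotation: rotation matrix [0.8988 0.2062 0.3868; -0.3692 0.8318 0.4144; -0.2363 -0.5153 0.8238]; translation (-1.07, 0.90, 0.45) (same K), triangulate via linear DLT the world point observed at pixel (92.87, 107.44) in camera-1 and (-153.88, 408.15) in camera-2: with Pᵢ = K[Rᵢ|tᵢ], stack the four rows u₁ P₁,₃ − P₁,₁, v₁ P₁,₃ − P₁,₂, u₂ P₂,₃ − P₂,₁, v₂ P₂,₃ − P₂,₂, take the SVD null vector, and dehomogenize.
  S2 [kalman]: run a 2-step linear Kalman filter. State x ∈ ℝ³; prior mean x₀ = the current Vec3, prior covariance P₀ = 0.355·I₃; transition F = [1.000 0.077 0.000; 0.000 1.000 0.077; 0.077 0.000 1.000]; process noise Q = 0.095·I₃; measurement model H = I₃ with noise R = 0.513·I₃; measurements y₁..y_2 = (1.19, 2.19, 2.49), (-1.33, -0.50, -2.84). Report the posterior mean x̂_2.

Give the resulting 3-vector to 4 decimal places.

source (fourbar_fk): coupler pose = R=[0.9237 -0.3832 0.0000; 0.3832 0.9237 0.0000; 0.0000 0.0000 1.0000], t=(-0.4762, 1.0687, 0.0000)
after S1 (triangulate): (-0.2920, -1.1946, 1.0423)
after S2 (kf_track): (-0.3547, 0.0542, -0.0822)

result = (-0.3547, 0.0542, -0.0822)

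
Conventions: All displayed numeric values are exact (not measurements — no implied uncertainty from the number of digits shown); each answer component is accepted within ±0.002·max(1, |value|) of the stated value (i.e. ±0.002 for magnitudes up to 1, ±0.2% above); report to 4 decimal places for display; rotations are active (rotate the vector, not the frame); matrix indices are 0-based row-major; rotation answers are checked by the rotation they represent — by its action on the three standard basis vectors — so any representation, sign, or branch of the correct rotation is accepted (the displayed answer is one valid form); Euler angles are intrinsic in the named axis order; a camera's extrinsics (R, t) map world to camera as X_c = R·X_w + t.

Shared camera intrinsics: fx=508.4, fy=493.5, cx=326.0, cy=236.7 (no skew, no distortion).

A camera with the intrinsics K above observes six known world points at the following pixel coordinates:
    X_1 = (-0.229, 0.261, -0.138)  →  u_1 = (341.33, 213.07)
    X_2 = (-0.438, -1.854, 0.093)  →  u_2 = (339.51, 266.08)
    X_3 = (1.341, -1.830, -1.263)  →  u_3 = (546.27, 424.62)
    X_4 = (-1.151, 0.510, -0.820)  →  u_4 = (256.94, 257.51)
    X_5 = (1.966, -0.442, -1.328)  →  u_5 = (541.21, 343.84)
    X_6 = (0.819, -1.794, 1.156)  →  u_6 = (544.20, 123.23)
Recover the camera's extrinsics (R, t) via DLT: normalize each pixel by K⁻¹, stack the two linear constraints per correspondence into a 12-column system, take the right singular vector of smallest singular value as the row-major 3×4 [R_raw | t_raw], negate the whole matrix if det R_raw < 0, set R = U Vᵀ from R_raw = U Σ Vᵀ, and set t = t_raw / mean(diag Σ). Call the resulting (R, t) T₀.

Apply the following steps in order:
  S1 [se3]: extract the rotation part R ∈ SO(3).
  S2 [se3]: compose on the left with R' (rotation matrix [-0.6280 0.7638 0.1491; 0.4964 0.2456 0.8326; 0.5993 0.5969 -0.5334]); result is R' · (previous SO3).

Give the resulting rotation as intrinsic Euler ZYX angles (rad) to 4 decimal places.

rotation (euler_zyx) = (2.3670, -0.6239, -2.0128)

source (pnp_recover): camera pose = R=[0.9962 -0.0554 0.0672; 0.0451 -0.3318 -0.9423; 0.0745 0.9417 -0.3281], t=(0.4200, -0.3000, 5.3003)
after S1 (rot_of_se3): [0.9962 -0.0554 0.0672; 0.0451 -0.3318 -0.9423; 0.0745 0.9417 -0.3281]
after S2 (compose_so3): [-0.5801 -0.0783 -0.8108; 0.5676 0.6751 -0.4712; 0.5842 -0.7336 -0.3472]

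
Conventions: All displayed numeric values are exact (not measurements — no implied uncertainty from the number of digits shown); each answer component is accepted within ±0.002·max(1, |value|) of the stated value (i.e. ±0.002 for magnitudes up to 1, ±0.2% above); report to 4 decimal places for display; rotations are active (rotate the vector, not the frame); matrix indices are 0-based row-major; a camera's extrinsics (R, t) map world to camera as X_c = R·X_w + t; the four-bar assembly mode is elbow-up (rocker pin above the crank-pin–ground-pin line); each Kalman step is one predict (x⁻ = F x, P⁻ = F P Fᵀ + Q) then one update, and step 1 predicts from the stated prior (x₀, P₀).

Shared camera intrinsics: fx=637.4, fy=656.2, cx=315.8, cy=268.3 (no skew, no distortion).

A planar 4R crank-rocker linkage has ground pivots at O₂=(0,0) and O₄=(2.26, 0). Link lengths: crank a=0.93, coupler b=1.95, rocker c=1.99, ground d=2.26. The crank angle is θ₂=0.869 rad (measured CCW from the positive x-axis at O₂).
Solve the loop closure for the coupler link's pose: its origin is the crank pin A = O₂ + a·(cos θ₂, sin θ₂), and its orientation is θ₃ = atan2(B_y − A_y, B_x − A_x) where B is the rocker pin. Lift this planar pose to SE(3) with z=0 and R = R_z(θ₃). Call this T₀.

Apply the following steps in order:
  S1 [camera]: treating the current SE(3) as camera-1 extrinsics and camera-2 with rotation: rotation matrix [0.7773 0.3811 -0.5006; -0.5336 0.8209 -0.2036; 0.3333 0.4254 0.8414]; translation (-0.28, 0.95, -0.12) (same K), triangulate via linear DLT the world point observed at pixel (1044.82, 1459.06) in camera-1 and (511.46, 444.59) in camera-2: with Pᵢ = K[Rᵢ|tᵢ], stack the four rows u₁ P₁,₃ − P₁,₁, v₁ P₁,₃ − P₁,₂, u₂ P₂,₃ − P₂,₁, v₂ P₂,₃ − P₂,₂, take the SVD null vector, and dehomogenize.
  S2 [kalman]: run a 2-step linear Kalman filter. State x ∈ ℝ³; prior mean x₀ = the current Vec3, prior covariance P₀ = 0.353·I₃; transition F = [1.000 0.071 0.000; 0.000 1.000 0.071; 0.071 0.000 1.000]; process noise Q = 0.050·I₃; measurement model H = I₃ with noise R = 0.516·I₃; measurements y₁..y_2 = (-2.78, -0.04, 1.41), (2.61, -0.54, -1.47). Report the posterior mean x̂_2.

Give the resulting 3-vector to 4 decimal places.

source (fourbar_fk): coupler pose = R=[0.7582 -0.6521 0.0000; 0.6521 0.7582 0.0000; 0.0000 0.0000 1.0000], t=(0.6004, 0.7102, 0.0000)
after S1 (triangulate): (1.4382, 0.5771, 1.1493)
after S2 (kf_track): (0.5971, 0.0640, 0.3192)

result = (0.5971, 0.0640, 0.3192)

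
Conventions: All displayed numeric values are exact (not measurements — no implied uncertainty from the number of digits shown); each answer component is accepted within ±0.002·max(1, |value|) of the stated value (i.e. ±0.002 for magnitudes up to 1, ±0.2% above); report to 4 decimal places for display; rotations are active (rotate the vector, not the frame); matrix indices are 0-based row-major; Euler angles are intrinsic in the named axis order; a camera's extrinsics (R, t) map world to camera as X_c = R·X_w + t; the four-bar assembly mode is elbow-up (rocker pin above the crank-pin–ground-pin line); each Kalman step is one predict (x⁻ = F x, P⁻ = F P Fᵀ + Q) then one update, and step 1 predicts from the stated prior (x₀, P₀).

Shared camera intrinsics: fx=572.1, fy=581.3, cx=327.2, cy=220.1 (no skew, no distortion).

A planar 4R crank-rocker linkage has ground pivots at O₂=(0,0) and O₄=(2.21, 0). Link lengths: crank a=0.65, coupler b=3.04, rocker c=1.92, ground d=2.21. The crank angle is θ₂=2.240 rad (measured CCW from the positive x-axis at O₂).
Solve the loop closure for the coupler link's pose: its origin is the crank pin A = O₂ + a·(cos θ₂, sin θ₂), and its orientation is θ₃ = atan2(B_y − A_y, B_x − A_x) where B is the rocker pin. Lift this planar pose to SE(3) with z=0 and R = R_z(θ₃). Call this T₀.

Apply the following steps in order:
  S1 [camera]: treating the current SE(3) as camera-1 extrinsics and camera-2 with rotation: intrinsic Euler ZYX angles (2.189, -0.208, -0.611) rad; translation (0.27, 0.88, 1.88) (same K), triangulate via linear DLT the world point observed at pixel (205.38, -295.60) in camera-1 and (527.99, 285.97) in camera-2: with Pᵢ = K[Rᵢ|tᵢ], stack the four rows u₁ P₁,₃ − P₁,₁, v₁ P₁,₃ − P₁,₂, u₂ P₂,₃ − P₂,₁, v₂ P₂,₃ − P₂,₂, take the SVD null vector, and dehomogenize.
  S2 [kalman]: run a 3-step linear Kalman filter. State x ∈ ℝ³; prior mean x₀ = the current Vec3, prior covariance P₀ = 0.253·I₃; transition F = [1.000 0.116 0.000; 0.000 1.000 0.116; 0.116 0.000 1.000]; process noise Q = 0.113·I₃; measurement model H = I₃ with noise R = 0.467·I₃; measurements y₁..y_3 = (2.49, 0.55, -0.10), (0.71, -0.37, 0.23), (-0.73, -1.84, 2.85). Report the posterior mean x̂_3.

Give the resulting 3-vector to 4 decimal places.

source (fourbar_fk): coupler pose = R=[0.8862 -0.4633 0.0000; 0.4633 0.8862 0.0000; 0.0000 0.0000 1.0000], t=(-0.4032, 0.5098, 0.0000)
after S1 (triangulate): (-0.5917, -1.4558, 1.1886)
after S2 (kf_track): (0.0959, -0.8991, 1.4280)

result = (0.0959, -0.8991, 1.4280)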